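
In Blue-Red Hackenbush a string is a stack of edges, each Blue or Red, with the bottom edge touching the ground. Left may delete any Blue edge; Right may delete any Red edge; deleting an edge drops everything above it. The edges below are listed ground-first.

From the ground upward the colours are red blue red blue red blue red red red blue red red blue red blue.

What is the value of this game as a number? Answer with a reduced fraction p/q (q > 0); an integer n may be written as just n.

g(r) = { none | 0 } — -1
g(rb) = { -1 | 0 } — -1/2
g(rbr) = { -1 | -1/2,0 } — -3/4
g(rbrb) = { -1,-3/4 | -1/2,0 } — -5/8
g(rbrbr) = { -1,-3/4 | -5/8,-1/2,0 } — -11/16
g(rbrbrb) = { -1,-3/4,-11/16 | -5/8,-1/2,0 } — -21/32
g(rbrbrbr) = { -1,-3/4,-11/16 | -21/32,-5/8,-1/2,0 } — -43/64
g(rbrbrbrr) = { -1,-3/4,-11/16 | -43/64,-21/32,-5/8,-1/2,0 } — -87/128
g(rbrbrbrrr) = { -1,-3/4,-11/16 | -87/128,-43/64,-21/32,-5/8,-1/2,0 } — -175/256
g(rbrbrbrrrb) = { -1,-3/4,-11/16,-175/256 | -87/128,-43/64,-21/32,-5/8,-1/2,0 } — -349/512
g(rbrbrbrrrbr) = { -1,-3/4,-11/16,-175/256 | -349/512,-87/128,-43/64,-21/32,-5/8,-1/2,0 } — -699/1024
g(rbrbrbrrrbrr) = { -1,-3/4,-11/16,-175/256 | -699/1024,-349/512,-87/128,-43/64,-21/32,-5/8,-1/2,0 } — -1399/2048
g(rbrbrbrrrbrrb) = { -1,-3/4,-11/16,-175/256,-1399/2048 | -699/1024,-349/512,-87/128,-43/64,-21/32,-5/8,-1/2,0 } — -2797/4096
g(rbrbrbrrrbrrbr) = { -1,-3/4,-11/16,-175/256,-1399/2048 | -2797/4096,-699/1024,-349/512,-87/128,-43/64,-21/32,-5/8,-1/2,0 } — -5595/8192
g(rbrbrbrrrbrrbrb) = { -1,-3/4,-11/16,-175/256,-1399/2048,-5595/8192 | -2797/4096,-699/1024,-349/512,-87/128,-43/64,-21/32,-5/8,-1/2,0 } — -11189/16384

-11189/16384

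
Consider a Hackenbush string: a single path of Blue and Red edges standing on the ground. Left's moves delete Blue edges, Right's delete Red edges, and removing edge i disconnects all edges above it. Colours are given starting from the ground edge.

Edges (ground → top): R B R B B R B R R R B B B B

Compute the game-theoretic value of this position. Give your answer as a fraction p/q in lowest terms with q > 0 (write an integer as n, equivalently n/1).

-4833/8192

Recurse on prefixes of the 14-edge string R B R B B R B R R R B B B B:
1 of 14 · R · max L −∞ · min R 0 → -1
2 of 14 · RB · max L -1 · min R 0 → -1/2
3 of 14 · RBR · max L -1 · min R -1/2 → -3/4
4 of 14 · RBRB · max L -3/4 · min R -1/2 → -5/8
5 of 14 · RBRBB · max L -5/8 · min R -1/2 → -9/16
6 of 14 · RBRBBR · max L -5/8 · min R -9/16 → -19/32
7 of 14 · RBRBBRB · max L -19/32 · min R -9/16 → -37/64
8 of 14 · RBRBBRBR · max L -19/32 · min R -37/64 → -75/128
9 of 14 · RBRBBRBRR · max L -19/32 · min R -75/128 → -151/256
10 of 14 · RBRBBRBRRR · max L -19/32 · min R -151/256 → -303/512
11 of 14 · RBRBBRBRRRB · max L -303/512 · min R -151/256 → -605/1024
12 of 14 · RBRBBRBRRRBB · max L -605/1024 · min R -151/256 → -1209/2048
13 of 14 · RBRBBRBRRRBBB · max L -1209/2048 · min R -151/256 → -2417/4096
14 of 14 · RBRBBRBRRRBBBB · max L -2417/4096 · min R -151/256 → -4833/8192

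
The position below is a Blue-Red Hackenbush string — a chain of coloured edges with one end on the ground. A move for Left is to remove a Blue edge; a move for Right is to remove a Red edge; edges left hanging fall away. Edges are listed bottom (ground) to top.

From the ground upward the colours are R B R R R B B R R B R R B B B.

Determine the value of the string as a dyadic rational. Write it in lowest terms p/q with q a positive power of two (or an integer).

G_1 [R]  L=[·]  R=[0]  = -1
G_2 [RB]  L=[-1]  R=[0]  = -1/2
G_3 [RBR]  L=[-1]  R=[-1/2; 0]  = -3/4
G_4 [RBRR]  L=[-1]  R=[-3/4; -1/2; 0]  = -7/8
G_5 [RBRRR]  L=[-1]  R=[-7/8; -3/4; -1/2; 0]  = -15/16
G_6 [RBRRRB]  L=[-1; -15/16]  R=[-7/8; -3/4; -1/2; 0]  = -29/32
G_7 [RBRRRBB]  L=[-1; -15/16; -29/32]  R=[-7/8; -3/4; -1/2; 0]  = -57/64
G_8 [RBRRRBBR]  L=[-1; -15/16; -29/32]  R=[-57/64; -7/8; -3/4; -1/2; 0]  = -115/128
G_9 [RBRRRBBRR]  L=[-1; -15/16; -29/32]  R=[-115/128; -57/64; -7/8; -3/4; -1/2; 0]  = -231/256
G_10 [RBRRRBBRRB]  L=[-1; -15/16; -29/32; -231/256]  R=[-115/128; -57/64; -7/8; -3/4; -1/2; 0]  = -461/512
G_11 [RBRRRBBRRBR]  L=[-1; -15/16; -29/32; -231/256]  R=[-461/512; -115/128; -57/64; -7/8; -3/4; -1/2; 0]  = -923/1024
G_12 [RBRRRBBRRBRR]  L=[-1; -15/16; -29/32; -231/256]  R=[-923/1024; -461/512; -115/128; -57/64; -7/8; -3/4; -1/2; 0]  = -1847/2048
G_13 [RBRRRBBRRBRRB]  L=[-1; -15/16; -29/32; -231/256; -1847/2048]  R=[-923/1024; -461/512; -115/128; -57/64; -7/8; -3/4; -1/2; 0]  = -3693/4096
G_14 [RBRRRBBRRBRRBB]  L=[-1; -15/16; -29/32; -231/256; -1847/2048; -3693/4096]  R=[-923/1024; -461/512; -115/128; -57/64; -7/8; -3/4; -1/2; 0]  = -7385/8192
G_15 [RBRRRBBRRBRRBBB]  L=[-1; -15/16; -29/32; -231/256; -1847/2048; -3693/4096; -7385/8192]  R=[-923/1024; -461/512; -115/128; -57/64; -7/8; -3/4; -1/2; 0]  = -14769/16384

-14769/16384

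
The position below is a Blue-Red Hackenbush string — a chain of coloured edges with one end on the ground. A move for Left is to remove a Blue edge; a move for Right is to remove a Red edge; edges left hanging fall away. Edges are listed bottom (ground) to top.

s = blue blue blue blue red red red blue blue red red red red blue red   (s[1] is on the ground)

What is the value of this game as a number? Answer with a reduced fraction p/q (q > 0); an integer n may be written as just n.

6533/2048

step 1: add blue to get b; options L={ 0 } R={  } = 1
step 2: add blue to get bb; options L={ 0; 1 } R={  } = 2
step 3: add blue to get bbb; options L={ 0; 1; 2 } R={  } = 3
step 4: add blue to get bbbb; options L={ 0; 1; 2; 3 } R={  } = 4
step 5: add red to get bbbbr; options L={ 0; 1; 2; 3 } R={ 4 } = 7/2
step 6: add red to get bbbbrr; options L={ 0; 1; 2; 3 } R={ 7/2; 4 } = 13/4
step 7: add red to get bbbbrrr; options L={ 0; 1; 2; 3 } R={ 13/4; 7/2; 4 } = 25/8
step 8: add blue to get bbbbrrrb; options L={ 0; 1; 2; 3; 25/8 } R={ 13/4; 7/2; 4 } = 51/16
step 9: add blue to get bbbbrrrbb; options L={ 0; 1; 2; 3; 25/8; 51/16 } R={ 13/4; 7/2; 4 } = 103/32
step 10: add red to get bbbbrrrbbr; options L={ 0; 1; 2; 3; 25/8; 51/16 } R={ 103/32; 13/4; 7/2; 4 } = 205/64
step 11: add red to get bbbbrrrbbrr; options L={ 0; 1; 2; 3; 25/8; 51/16 } R={ 205/64; 103/32; 13/4; 7/2; 4 } = 409/128
step 12: add red to get bbbbrrrbbrrr; options L={ 0; 1; 2; 3; 25/8; 51/16 } R={ 409/128; 205/64; 103/32; 13/4; 7/2; 4 } = 817/256
step 13: add red to get bbbbrrrbbrrrr; options L={ 0; 1; 2; 3; 25/8; 51/16 } R={ 817/256; 409/128; 205/64; 103/32; 13/4; 7/2; 4 } = 1633/512
step 14: add blue to get bbbbrrrbbrrrrb; options L={ 0; 1; 2; 3; 25/8; 51/16; 1633/512 } R={ 817/256; 409/128; 205/64; 103/32; 13/4; 7/2; 4 } = 3267/1024
step 15: add red to get bbbbrrrbbrrrrbr; options L={ 0; 1; 2; 3; 25/8; 51/16; 1633/512 } R={ 3267/1024; 817/256; 409/128; 205/64; 103/32; 13/4; 7/2; 4 } = 6533/2048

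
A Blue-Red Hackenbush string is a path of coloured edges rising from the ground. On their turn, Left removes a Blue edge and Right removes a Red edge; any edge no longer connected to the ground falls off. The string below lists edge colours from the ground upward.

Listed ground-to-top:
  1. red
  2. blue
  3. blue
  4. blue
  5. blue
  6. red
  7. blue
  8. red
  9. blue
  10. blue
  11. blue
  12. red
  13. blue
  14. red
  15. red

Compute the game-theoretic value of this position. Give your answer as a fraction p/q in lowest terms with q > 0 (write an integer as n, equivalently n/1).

-1303/16384

Recurse on prefixes of the 15-edge string red blue blue blue blue red blue red blue blue blue red blue red red:
v(r) = {  | 0 } — -1
v(rb) = { -1 | 0 } — -1/2
v(rbb) = { -1, -1/2 | 0 } — -1/4
v(rbbb) = { -1, -1/2, -1/4 | 0 } — -1/8
v(rbbbb) = { -1, -1/2, -1/4, -1/8 | 0 } — -1/16
v(rbbbbr) = { -1, -1/2, -1/4, -1/8 | -1/16, 0 } — -3/32
v(rbbbbrb) = { -1, -1/2, -1/4, -1/8, -3/32 | -1/16, 0 } — -5/64
v(rbbbbrbr) = { -1, -1/2, -1/4, -1/8, -3/32 | -5/64, -1/16, 0 } — -11/128
v(rbbbbrbrb) = { -1, -1/2, -1/4, -1/8, -3/32, -11/128 | -5/64, -1/16, 0 } — -21/256
v(rbbbbrbrbb) = { -1, -1/2, -1/4, -1/8, -3/32, -11/128, -21/256 | -5/64, -1/16, 0 } — -41/512
v(rbbbbrbrbbb) = { -1, -1/2, -1/4, -1/8, -3/32, -11/128, -21/256, -41/512 | -5/64, -1/16, 0 } — -81/1024
v(rbbbbrbrbbbr) = { -1, -1/2, -1/4, -1/8, -3/32, -11/128, -21/256, -41/512 | -81/1024, -5/64, -1/16, 0 } — -163/2048
v(rbbbbrbrbbbrb) = { -1, -1/2, -1/4, -1/8, -3/32, -11/128, -21/256, -41/512, -163/2048 | -81/1024, -5/64, -1/16, 0 } — -325/4096
v(rbbbbrbrbbbrbr) = { -1, -1/2, -1/4, -1/8, -3/32, -11/128, -21/256, -41/512, -163/2048 | -325/4096, -81/1024, -5/64, -1/16, 0 } — -651/8192
v(rbbbbrbrbbbrbrr) = { -1, -1/2, -1/4, -1/8, -3/32, -11/128, -21/256, -41/512, -163/2048 | -651/8192, -325/4096, -81/1024, -5/64, -1/16, 0 } — -1303/16384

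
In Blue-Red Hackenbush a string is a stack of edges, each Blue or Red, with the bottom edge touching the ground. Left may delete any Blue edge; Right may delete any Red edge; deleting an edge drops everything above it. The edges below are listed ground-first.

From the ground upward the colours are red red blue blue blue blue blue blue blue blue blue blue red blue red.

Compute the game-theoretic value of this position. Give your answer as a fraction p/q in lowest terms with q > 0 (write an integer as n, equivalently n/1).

-8203/8192

Build G(s[:k]) for k = 1..15, string s = red red blue blue blue blue blue blue blue blue blue blue red blue red.
G(r) = { ∅ | 0 } -> -1
G(rr) = { ∅ | -1,0 } -> -2
G(rrb) = { -2 | -1,0 } -> -3/2
G(rrbb) = { -2,-3/2 | -1,0 } -> -5/4
G(rrbbb) = { -2,-3/2,-5/4 | -1,0 } -> -9/8
G(rrbbbb) = { -2,-3/2,-5/4,-9/8 | -1,0 } -> -17/16
G(rrbbbbb) = { -2,-3/2,-5/4,-9/8,-17/16 | -1,0 } -> -33/32
G(rrbbbbbb) = { -2,-3/2,-5/4,-9/8,-17/16,-33/32 | -1,0 } -> -65/64
G(rrbbbbbbb) = { -2,-3/2,-5/4,-9/8,-17/16,-33/32,-65/64 | -1,0 } -> -129/128
G(rrbbbbbbbb) = { -2,-3/2,-5/4,-9/8,-17/16,-33/32,-65/64,-129/128 | -1,0 } -> -257/256
G(rrbbbbbbbbb) = { -2,-3/2,-5/4,-9/8,-17/16,-33/32,-65/64,-129/128,-257/256 | -1,0 } -> -513/512
G(rrbbbbbbbbbb) = { -2,-3/2,-5/4,-9/8,-17/16,-33/32,-65/64,-129/128,-257/256,-513/512 | -1,0 } -> -1025/1024
G(rrbbbbbbbbbbr) = { -2,-3/2,-5/4,-9/8,-17/16,-33/32,-65/64,-129/128,-257/256,-513/512 | -1025/1024,-1,0 } -> -2051/2048
G(rrbbbbbbbbbbrb) = { -2,-3/2,-5/4,-9/8,-17/16,-33/32,-65/64,-129/128,-257/256,-513/512,-2051/2048 | -1025/1024,-1,0 } -> -4101/4096
G(rrbbbbbbbbbbrbr) = { -2,-3/2,-5/4,-9/8,-17/16,-33/32,-65/64,-129/128,-257/256,-513/512,-2051/2048 | -4101/4096,-1025/1024,-1,0 } -> -8203/8192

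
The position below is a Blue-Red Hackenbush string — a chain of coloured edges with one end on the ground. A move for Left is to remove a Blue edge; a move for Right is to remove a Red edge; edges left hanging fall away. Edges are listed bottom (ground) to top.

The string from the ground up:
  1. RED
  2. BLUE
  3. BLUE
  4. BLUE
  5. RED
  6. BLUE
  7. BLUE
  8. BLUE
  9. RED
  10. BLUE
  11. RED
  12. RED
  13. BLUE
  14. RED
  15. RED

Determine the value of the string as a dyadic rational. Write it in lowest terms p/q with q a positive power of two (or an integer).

-2231/16384

G_1 [R]  L=[—]  R=[0]  — -1
G_2 [RB]  L=[-1]  R=[0]  — -1/2
G_3 [RBB]  L=[-1 -1/2]  R=[0]  — -1/4
G_4 [RBBB]  L=[-1 -1/2 -1/4]  R=[0]  — -1/8
G_5 [RBBBR]  L=[-1 -1/2 -1/4]  R=[-1/8 0]  — -3/16
G_6 [RBBBRB]  L=[-1 -1/2 -1/4 -3/16]  R=[-1/8 0]  — -5/32
G_7 [RBBBRBB]  L=[-1 -1/2 -1/4 -3/16 -5/32]  R=[-1/8 0]  — -9/64
G_8 [RBBBRBBB]  L=[-1 -1/2 -1/4 -3/16 -5/32 -9/64]  R=[-1/8 0]  — -17/128
G_9 [RBBBRBBBR]  L=[-1 -1/2 -1/4 -3/16 -5/32 -9/64]  R=[-17/128 -1/8 0]  — -35/256
G_10 [RBBBRBBBRB]  L=[-1 -1/2 -1/4 -3/16 -5/32 -9/64 -35/256]  R=[-17/128 -1/8 0]  — -69/512
G_11 [RBBBRBBBRBR]  L=[-1 -1/2 -1/4 -3/16 -5/32 -9/64 -35/256]  R=[-69/512 -17/128 -1/8 0]  — -139/1024
G_12 [RBBBRBBBRBRR]  L=[-1 -1/2 -1/4 -3/16 -5/32 -9/64 -35/256]  R=[-139/1024 -69/512 -17/128 -1/8 0]  — -279/2048
G_13 [RBBBRBBBRBRRB]  L=[-1 -1/2 -1/4 -3/16 -5/32 -9/64 -35/256 -279/2048]  R=[-139/1024 -69/512 -17/128 -1/8 0]  — -557/4096
G_14 [RBBBRBBBRBRRBR]  L=[-1 -1/2 -1/4 -3/16 -5/32 -9/64 -35/256 -279/2048]  R=[-557/4096 -139/1024 -69/512 -17/128 -1/8 0]  — -1115/8192
G_15 [RBBBRBBBRBRRBRR]  L=[-1 -1/2 -1/4 -3/16 -5/32 -9/64 -35/256 -279/2048]  R=[-1115/8192 -557/4096 -139/1024 -69/512 -17/128 -1/8 0]  — -2231/16384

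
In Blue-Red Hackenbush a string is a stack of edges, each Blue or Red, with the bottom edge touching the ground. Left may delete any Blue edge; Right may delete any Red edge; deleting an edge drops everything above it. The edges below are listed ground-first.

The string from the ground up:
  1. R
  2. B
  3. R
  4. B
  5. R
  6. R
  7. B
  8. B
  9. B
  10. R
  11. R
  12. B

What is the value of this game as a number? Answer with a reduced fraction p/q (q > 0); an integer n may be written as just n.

Prefix values for R B R B R R B B B R R B via {L|R} + simplicity:
R: Left { ∅ }, Right { 0 } → simplest -1
RB: Left { -1 }, Right { 0 } → simplest -1/2
RBR: Left { -1 }, Right { -1/2 0 } → simplest -3/4
RBRB: Left { -1 -3/4 }, Right { -1/2 0 } → simplest -5/8
RBRBR: Left { -1 -3/4 }, Right { -5/8 -1/2 0 } → simplest -11/16
RBRBRR: Left { -1 -3/4 }, Right { -11/16 -5/8 -1/2 0 } → simplest -23/32
RBRBRRB: Left { -1 -3/4 -23/32 }, Right { -11/16 -5/8 -1/2 0 } → simplest -45/64
RBRBRRBB: Left { -1 -3/4 -23/32 -45/64 }, Right { -11/16 -5/8 -1/2 0 } → simplest -89/128
RBRBRRBBB: Left { -1 -3/4 -23/32 -45/64 -89/128 }, Right { -11/16 -5/8 -1/2 0 } → simplest -177/256
RBRBRRBBBR: Left { -1 -3/4 -23/32 -45/64 -89/128 }, Right { -177/256 -11/16 -5/8 -1/2 0 } → simplest -355/512
RBRBRRBBBRR: Left { -1 -3/4 -23/32 -45/64 -89/128 }, Right { -355/512 -177/256 -11/16 -5/8 -1/2 0 } → simplest -711/1024
RBRBRRBBBRRB: Left { -1 -3/4 -23/32 -45/64 -89/128 -711/1024 }, Right { -355/512 -177/256 -11/16 -5/8 -1/2 0 } → simplest -1421/2048

-1421/2048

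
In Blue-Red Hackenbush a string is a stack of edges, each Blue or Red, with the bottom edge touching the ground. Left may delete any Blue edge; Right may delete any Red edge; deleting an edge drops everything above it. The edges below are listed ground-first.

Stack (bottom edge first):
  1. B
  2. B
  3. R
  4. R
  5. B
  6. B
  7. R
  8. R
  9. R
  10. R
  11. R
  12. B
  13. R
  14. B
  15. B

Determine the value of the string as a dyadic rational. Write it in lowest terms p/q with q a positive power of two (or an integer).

Recurse on prefixes of the 15-edge string B B R R B B R R R R R B R B B:
B: Left { 0 }, Right { · } so simplest 1
BB: Left { 0; 1 }, Right { · } so simplest 2
BBR: Left { 0; 1 }, Right { 2 } so simplest 3/2
BBRR: Left { 0; 1 }, Right { 3/2; 2 } so simplest 5/4
BBRRB: Left { 0; 1; 5/4 }, Right { 3/2; 2 } so simplest 11/8
BBRRBB: Left { 0; 1; 5/4; 11/8 }, Right { 3/2; 2 } so simplest 23/16
BBRRBBR: Left { 0; 1; 5/4; 11/8 }, Right { 23/16; 3/2; 2 } so simplest 45/32
BBRRBBRR: Left { 0; 1; 5/4; 11/8 }, Right { 45/32; 23/16; 3/2; 2 } so simplest 89/64
BBRRBBRRR: Left { 0; 1; 5/4; 11/8 }, Right { 89/64; 45/32; 23/16; 3/2; 2 } so simplest 177/128
BBRRBBRRRR: Left { 0; 1; 5/4; 11/8 }, Right { 177/128; 89/64; 45/32; 23/16; 3/2; 2 } so simplest 353/256
BBRRBBRRRRR: Left { 0; 1; 5/4; 11/8 }, Right { 353/256; 177/128; 89/64; 45/32; 23/16; 3/2; 2 } so simplest 705/512
BBRRBBRRRRRB: Left { 0; 1; 5/4; 11/8; 705/512 }, Right { 353/256; 177/128; 89/64; 45/32; 23/16; 3/2; 2 } so simplest 1411/1024
BBRRBBRRRRRBR: Left { 0; 1; 5/4; 11/8; 705/512 }, Right { 1411/1024; 353/256; 177/128; 89/64; 45/32; 23/16; 3/2; 2 } so simplest 2821/2048
BBRRBBRRRRRBRB: Left { 0; 1; 5/4; 11/8; 705/512; 2821/2048 }, Right { 1411/1024; 353/256; 177/128; 89/64; 45/32; 23/16; 3/2; 2 } so simplest 5643/4096
BBRRBBRRRRRBRBB: Left { 0; 1; 5/4; 11/8; 705/512; 2821/2048; 5643/4096 }, Right { 1411/1024; 353/256; 177/128; 89/64; 45/32; 23/16; 3/2; 2 } so simplest 11287/8192

11287/8192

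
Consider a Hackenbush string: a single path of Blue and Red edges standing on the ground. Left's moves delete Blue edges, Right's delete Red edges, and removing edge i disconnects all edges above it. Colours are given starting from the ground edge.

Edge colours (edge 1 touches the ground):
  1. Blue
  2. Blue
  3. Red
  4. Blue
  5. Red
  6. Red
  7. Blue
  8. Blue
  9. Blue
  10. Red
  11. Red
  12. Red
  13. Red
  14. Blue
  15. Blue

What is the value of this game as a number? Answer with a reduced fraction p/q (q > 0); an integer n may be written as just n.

13191/8192

B: Left { 0 }, Right {  } => simplest 1
BB: Left { 0 1 }, Right {  } => simplest 2
BBR: Left { 0 1 }, Right { 2 } => simplest 3/2
BBRB: Left { 0 1 3/2 }, Right { 2 } => simplest 7/4
BBRBR: Left { 0 1 3/2 }, Right { 7/4 2 } => simplest 13/8
BBRBRR: Left { 0 1 3/2 }, Right { 13/8 7/4 2 } => simplest 25/16
BBRBRRB: Left { 0 1 3/2 25/16 }, Right { 13/8 7/4 2 } => simplest 51/32
BBRBRRBB: Left { 0 1 3/2 25/16 51/32 }, Right { 13/8 7/4 2 } => simplest 103/64
BBRBRRBBB: Left { 0 1 3/2 25/16 51/32 103/64 }, Right { 13/8 7/4 2 } => simplest 207/128
BBRBRRBBBR: Left { 0 1 3/2 25/16 51/32 103/64 }, Right { 207/128 13/8 7/4 2 } => simplest 413/256
BBRBRRBBBRR: Left { 0 1 3/2 25/16 51/32 103/64 }, Right { 413/256 207/128 13/8 7/4 2 } => simplest 825/512
BBRBRRBBBRRR: Left { 0 1 3/2 25/16 51/32 103/64 }, Right { 825/512 413/256 207/128 13/8 7/4 2 } => simplest 1649/1024
BBRBRRBBBRRRR: Left { 0 1 3/2 25/16 51/32 103/64 }, Right { 1649/1024 825/512 413/256 207/128 13/8 7/4 2 } => simplest 3297/2048
BBRBRRBBBRRRRB: Left { 0 1 3/2 25/16 51/32 103/64 3297/2048 }, Right { 1649/1024 825/512 413/256 207/128 13/8 7/4 2 } => simplest 6595/4096
BBRBRRBBBRRRRBB: Left { 0 1 3/2 25/16 51/32 103/64 3297/2048 6595/4096 }, Right { 1649/1024 825/512 413/256 207/128 13/8 7/4 2 } => simplest 13191/8192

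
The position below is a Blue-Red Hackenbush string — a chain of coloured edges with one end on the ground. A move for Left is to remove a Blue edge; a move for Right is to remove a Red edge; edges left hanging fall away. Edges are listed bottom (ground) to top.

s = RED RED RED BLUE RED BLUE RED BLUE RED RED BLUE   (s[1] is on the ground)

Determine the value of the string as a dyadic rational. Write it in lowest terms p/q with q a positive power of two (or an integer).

Prefix values for RED RED RED BLUE RED BLUE RED BLUE RED RED BLUE via {L|R} + simplicity:
R: Left { ∅ }, Right { 0 } so simplest -1
RR: Left { ∅ }, Right { -1 0 } so simplest -2
RRR: Left { ∅ }, Right { -2 -1 0 } so simplest -3
RRRB: Left { -3 }, Right { -2 -1 0 } so simplest -5/2
RRRBR: Left { -3 }, Right { -5/2 -2 -1 0 } so simplest -11/4
RRRBRB: Left { -3 -11/4 }, Right { -5/2 -2 -1 0 } so simplest -21/8
RRRBRBR: Left { -3 -11/4 }, Right { -21/8 -5/2 -2 -1 0 } so simplest -43/16
RRRBRBRB: Left { -3 -11/4 -43/16 }, Right { -21/8 -5/2 -2 -1 0 } so simplest -85/32
RRRBRBRBR: Left { -3 -11/4 -43/16 }, Right { -85/32 -21/8 -5/2 -2 -1 0 } so simplest -171/64
RRRBRBRBRR: Left { -3 -11/4 -43/16 }, Right { -171/64 -85/32 -21/8 -5/2 -2 -1 0 } so simplest -343/128
RRRBRBRBRRB: Left { -3 -11/4 -43/16 -343/128 }, Right { -171/64 -85/32 -21/8 -5/2 -2 -1 0 } so simplest -685/256

-685/256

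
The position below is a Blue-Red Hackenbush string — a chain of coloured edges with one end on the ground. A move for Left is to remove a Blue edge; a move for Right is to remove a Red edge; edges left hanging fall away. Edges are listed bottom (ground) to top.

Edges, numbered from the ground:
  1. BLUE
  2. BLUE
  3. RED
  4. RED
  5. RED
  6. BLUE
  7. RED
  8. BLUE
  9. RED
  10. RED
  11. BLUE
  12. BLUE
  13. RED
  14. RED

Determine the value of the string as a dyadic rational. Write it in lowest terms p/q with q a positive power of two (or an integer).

Recurse on prefixes of the 14-edge string BLUE BLUE RED RED RED BLUE RED BLUE RED RED BLUE BLUE RED RED:
g_1 [B]  L=[0]  R=[—]  => 1
g_2 [BB]  L=[0 1]  R=[—]  => 2
g_3 [BBR]  L=[0 1]  R=[2]  => 3/2
g_4 [BBRR]  L=[0 1]  R=[3/2 2]  => 5/4
g_5 [BBRRR]  L=[0 1]  R=[5/4 3/2 2]  => 9/8
g_6 [BBRRRB]  L=[0 1 9/8]  R=[5/4 3/2 2]  => 19/16
g_7 [BBRRRBR]  L=[0 1 9/8]  R=[19/16 5/4 3/2 2]  => 37/32
g_8 [BBRRRBRB]  L=[0 1 9/8 37/32]  R=[19/16 5/4 3/2 2]  => 75/64
g_9 [BBRRRBRBR]  L=[0 1 9/8 37/32]  R=[75/64 19/16 5/4 3/2 2]  => 149/128
g_10 [BBRRRBRBRR]  L=[0 1 9/8 37/32]  R=[149/128 75/64 19/16 5/4 3/2 2]  => 297/256
g_11 [BBRRRBRBRRB]  L=[0 1 9/8 37/32 297/256]  R=[149/128 75/64 19/16 5/4 3/2 2]  => 595/512
g_12 [BBRRRBRBRRBB]  L=[0 1 9/8 37/32 297/256 595/512]  R=[149/128 75/64 19/16 5/4 3/2 2]  => 1191/1024
g_13 [BBRRRBRBRRBBR]  L=[0 1 9/8 37/32 297/256 595/512]  R=[1191/1024 149/128 75/64 19/16 5/4 3/2 2]  => 2381/2048
g_14 [BBRRRBRBRRBBRR]  L=[0 1 9/8 37/32 297/256 595/512]  R=[2381/2048 1191/1024 149/128 75/64 19/16 5/4 3/2 2]  => 4761/4096

4761/4096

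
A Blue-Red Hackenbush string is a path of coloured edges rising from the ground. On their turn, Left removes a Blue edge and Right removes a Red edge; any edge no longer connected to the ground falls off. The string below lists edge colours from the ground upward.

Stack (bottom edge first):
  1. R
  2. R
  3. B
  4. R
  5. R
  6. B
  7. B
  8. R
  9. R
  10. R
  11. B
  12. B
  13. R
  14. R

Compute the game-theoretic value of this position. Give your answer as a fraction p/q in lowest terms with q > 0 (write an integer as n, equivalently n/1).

-7399/4096

step 1: add R to get R; options L={ — } R={ 0 } gives -1
step 2: add R to get RR; options L={ — } R={ -1; 0 } gives -2
step 3: add B to get RRB; options L={ -2 } R={ -1; 0 } gives -3/2
step 4: add R to get RRBR; options L={ -2 } R={ -3/2; -1; 0 } gives -7/4
step 5: add R to get RRBRR; options L={ -2 } R={ -7/4; -3/2; -1; 0 } gives -15/8
step 6: add B to get RRBRRB; options L={ -2; -15/8 } R={ -7/4; -3/2; -1; 0 } gives -29/16
step 7: add B to get RRBRRBB; options L={ -2; -15/8; -29/16 } R={ -7/4; -3/2; -1; 0 } gives -57/32
step 8: add R to get RRBRRBBR; options L={ -2; -15/8; -29/16 } R={ -57/32; -7/4; -3/2; -1; 0 } gives -115/64
step 9: add R to get RRBRRBBRR; options L={ -2; -15/8; -29/16 } R={ -115/64; -57/32; -7/4; -3/2; -1; 0 } gives -231/128
step 10: add R to get RRBRRBBRRR; options L={ -2; -15/8; -29/16 } R={ -231/128; -115/64; -57/32; -7/4; -3/2; -1; 0 } gives -463/256
step 11: add B to get RRBRRBBRRRB; options L={ -2; -15/8; -29/16; -463/256 } R={ -231/128; -115/64; -57/32; -7/4; -3/2; -1; 0 } gives -925/512
step 12: add B to get RRBRRBBRRRBB; options L={ -2; -15/8; -29/16; -463/256; -925/512 } R={ -231/128; -115/64; -57/32; -7/4; -3/2; -1; 0 } gives -1849/1024
step 13: add R to get RRBRRBBRRRBBR; options L={ -2; -15/8; -29/16; -463/256; -925/512 } R={ -1849/1024; -231/128; -115/64; -57/32; -7/4; -3/2; -1; 0 } gives -3699/2048
step 14: add R to get RRBRRBBRRRBBRR; options L={ -2; -15/8; -29/16; -463/256; -925/512 } R={ -3699/2048; -1849/1024; -231/128; -115/64; -57/32; -7/4; -3/2; -1; 0 } gives -7399/4096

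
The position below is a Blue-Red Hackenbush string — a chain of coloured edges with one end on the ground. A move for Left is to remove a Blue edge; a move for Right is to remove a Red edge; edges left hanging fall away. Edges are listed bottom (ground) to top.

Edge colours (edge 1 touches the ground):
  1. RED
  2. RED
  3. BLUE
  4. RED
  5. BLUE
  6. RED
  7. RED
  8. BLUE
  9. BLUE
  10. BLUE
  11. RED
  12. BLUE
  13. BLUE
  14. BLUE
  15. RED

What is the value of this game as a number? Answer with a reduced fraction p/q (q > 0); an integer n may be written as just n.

1 of 15 · R · max L −∞ · min R 0 — -1
2 of 15 · RR · max L −∞ · min R -1 — -2
3 of 15 · RRB · max L -2 · min R -1 — -3/2
4 of 15 · RRBR · max L -2 · min R -3/2 — -7/4
5 of 15 · RRBRB · max L -7/4 · min R -3/2 — -13/8
6 of 15 · RRBRBR · max L -7/4 · min R -13/8 — -27/16
7 of 15 · RRBRBRR · max L -7/4 · min R -27/16 — -55/32
8 of 15 · RRBRBRRB · max L -55/32 · min R -27/16 — -109/64
9 of 15 · RRBRBRRBB · max L -109/64 · min R -27/16 — -217/128
10 of 15 · RRBRBRRBBB · max L -217/128 · min R -27/16 — -433/256
11 of 15 · RRBRBRRBBBR · max L -217/128 · min R -433/256 — -867/512
12 of 15 · RRBRBRRBBBRB · max L -867/512 · min R -433/256 — -1733/1024
13 of 15 · RRBRBRRBBBRBB · max L -1733/1024 · min R -433/256 — -3465/2048
14 of 15 · RRBRBRRBBBRBBB · max L -3465/2048 · min R -433/256 — -6929/4096
15 of 15 · RRBRBRRBBBRBBBR · max L -3465/2048 · min R -6929/4096 — -13859/8192

-13859/8192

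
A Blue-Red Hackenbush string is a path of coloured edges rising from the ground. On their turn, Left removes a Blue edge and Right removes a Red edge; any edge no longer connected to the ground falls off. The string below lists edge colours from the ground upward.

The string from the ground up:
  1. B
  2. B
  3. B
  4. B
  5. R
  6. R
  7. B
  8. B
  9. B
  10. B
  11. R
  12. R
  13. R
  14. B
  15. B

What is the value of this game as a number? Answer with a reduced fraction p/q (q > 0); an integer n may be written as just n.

Prefix values for B B B B R R B B B B R R R B B via {L|R} + simplicity:
edge 1 of 15 (B): { 0 |  } = 1
edge 2 of 15 (B): { 0, 1 |  } = 2
edge 3 of 15 (B): { 0, 1, 2 |  } = 3
edge 4 of 15 (B): { 0, 1, 2, 3 |  } = 4
edge 5 of 15 (R): { 0, 1, 2, 3 | 4 } = 7/2
edge 6 of 15 (R): { 0, 1, 2, 3 | 7/2, 4 } = 13/4
edge 7 of 15 (B): { 0, 1, 2, 3, 13/4 | 7/2, 4 } = 27/8
edge 8 of 15 (B): { 0, 1, 2, 3, 13/4, 27/8 | 7/2, 4 } = 55/16
edge 9 of 15 (B): { 0, 1, 2, 3, 13/4, 27/8, 55/16 | 7/2, 4 } = 111/32
edge 10 of 15 (B): { 0, 1, 2, 3, 13/4, 27/8, 55/16, 111/32 | 7/2, 4 } = 223/64
edge 11 of 15 (R): { 0, 1, 2, 3, 13/4, 27/8, 55/16, 111/32 | 223/64, 7/2, 4 } = 445/128
edge 12 of 15 (R): { 0, 1, 2, 3, 13/4, 27/8, 55/16, 111/32 | 445/128, 223/64, 7/2, 4 } = 889/256
edge 13 of 15 (R): { 0, 1, 2, 3, 13/4, 27/8, 55/16, 111/32 | 889/256, 445/128, 223/64, 7/2, 4 } = 1777/512
edge 14 of 15 (B): { 0, 1, 2, 3, 13/4, 27/8, 55/16, 111/32, 1777/512 | 889/256, 445/128, 223/64, 7/2, 4 } = 3555/1024
edge 15 of 15 (B): { 0, 1, 2, 3, 13/4, 27/8, 55/16, 111/32, 1777/512, 3555/1024 | 889/256, 445/128, 223/64, 7/2, 4 } = 7111/2048

7111/2048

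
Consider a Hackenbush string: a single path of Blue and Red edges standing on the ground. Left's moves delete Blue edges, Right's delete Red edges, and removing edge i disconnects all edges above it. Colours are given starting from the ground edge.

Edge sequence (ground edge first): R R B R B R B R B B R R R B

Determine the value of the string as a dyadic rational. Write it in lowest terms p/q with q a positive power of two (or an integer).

-6813/4096

step 1: add R to get R; options L={ none } R={ 0 } — -1
step 2: add R to get RR; options L={ none } R={ -1, 0 } — -2
step 3: add B to get RRB; options L={ -2 } R={ -1, 0 } — -3/2
step 4: add R to get RRBR; options L={ -2 } R={ -3/2, -1, 0 } — -7/4
step 5: add B to get RRBRB; options L={ -2, -7/4 } R={ -3/2, -1, 0 } — -13/8
step 6: add R to get RRBRBR; options L={ -2, -7/4 } R={ -13/8, -3/2, -1, 0 } — -27/16
step 7: add B to get RRBRBRB; options L={ -2, -7/4, -27/16 } R={ -13/8, -3/2, -1, 0 } — -53/32
step 8: add R to get RRBRBRBR; options L={ -2, -7/4, -27/16 } R={ -53/32, -13/8, -3/2, -1, 0 } — -107/64
step 9: add B to get RRBRBRBRB; options L={ -2, -7/4, -27/16, -107/64 } R={ -53/32, -13/8, -3/2, -1, 0 } — -213/128
step 10: add B to get RRBRBRBRBB; options L={ -2, -7/4, -27/16, -107/64, -213/128 } R={ -53/32, -13/8, -3/2, -1, 0 } — -425/256
step 11: add R to get RRBRBRBRBBR; options L={ -2, -7/4, -27/16, -107/64, -213/128 } R={ -425/256, -53/32, -13/8, -3/2, -1, 0 } — -851/512
step 12: add R to get RRBRBRBRBBRR; options L={ -2, -7/4, -27/16, -107/64, -213/128 } R={ -851/512, -425/256, -53/32, -13/8, -3/2, -1, 0 } — -1703/1024
step 13: add R to get RRBRBRBRBBRRR; options L={ -2, -7/4, -27/16, -107/64, -213/128 } R={ -1703/1024, -851/512, -425/256, -53/32, -13/8, -3/2, -1, 0 } — -3407/2048
step 14: add B to get RRBRBRBRBBRRRB; options L={ -2, -7/4, -27/16, -107/64, -213/128, -3407/2048 } R={ -1703/1024, -851/512, -425/256, -53/32, -13/8, -3/2, -1, 0 } — -6813/4096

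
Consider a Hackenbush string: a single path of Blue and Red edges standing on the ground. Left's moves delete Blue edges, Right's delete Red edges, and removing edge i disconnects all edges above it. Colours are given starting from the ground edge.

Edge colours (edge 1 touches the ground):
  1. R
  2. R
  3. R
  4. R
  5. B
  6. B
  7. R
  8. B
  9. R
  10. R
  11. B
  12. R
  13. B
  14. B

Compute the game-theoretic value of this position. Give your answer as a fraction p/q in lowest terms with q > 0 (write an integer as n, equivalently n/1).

-3433/1024

step 1: add R to get R; options L={ none } R={ 0 } ⇒ -1
step 2: add R to get RR; options L={ none } R={ -1 0 } ⇒ -2
step 3: add R to get RRR; options L={ none } R={ -2 -1 0 } ⇒ -3
step 4: add R to get RRRR; options L={ none } R={ -3 -2 -1 0 } ⇒ -4
step 5: add B to get RRRRB; options L={ -4 } R={ -3 -2 -1 0 } ⇒ -7/2
step 6: add B to get RRRRBB; options L={ -4 -7/2 } R={ -3 -2 -1 0 } ⇒ -13/4
step 7: add R to get RRRRBBR; options L={ -4 -7/2 } R={ -13/4 -3 -2 -1 0 } ⇒ -27/8
step 8: add B to get RRRRBBRB; options L={ -4 -7/2 -27/8 } R={ -13/4 -3 -2 -1 0 } ⇒ -53/16
step 9: add R to get RRRRBBRBR; options L={ -4 -7/2 -27/8 } R={ -53/16 -13/4 -3 -2 -1 0 } ⇒ -107/32
step 10: add R to get RRRRBBRBRR; options L={ -4 -7/2 -27/8 } R={ -107/32 -53/16 -13/4 -3 -2 -1 0 } ⇒ -215/64
step 11: add B to get RRRRBBRBRRB; options L={ -4 -7/2 -27/8 -215/64 } R={ -107/32 -53/16 -13/4 -3 -2 -1 0 } ⇒ -429/128
step 12: add R to get RRRRBBRBRRBR; options L={ -4 -7/2 -27/8 -215/64 } R={ -429/128 -107/32 -53/16 -13/4 -3 -2 -1 0 } ⇒ -859/256
step 13: add B to get RRRRBBRBRRBRB; options L={ -4 -7/2 -27/8 -215/64 -859/256 } R={ -429/128 -107/32 -53/16 -13/4 -3 -2 -1 0 } ⇒ -1717/512
step 14: add B to get RRRRBBRBRRBRBB; options L={ -4 -7/2 -27/8 -215/64 -859/256 -1717/512 } R={ -429/128 -107/32 -53/16 -13/4 -3 -2 -1 0 } ⇒ -3433/1024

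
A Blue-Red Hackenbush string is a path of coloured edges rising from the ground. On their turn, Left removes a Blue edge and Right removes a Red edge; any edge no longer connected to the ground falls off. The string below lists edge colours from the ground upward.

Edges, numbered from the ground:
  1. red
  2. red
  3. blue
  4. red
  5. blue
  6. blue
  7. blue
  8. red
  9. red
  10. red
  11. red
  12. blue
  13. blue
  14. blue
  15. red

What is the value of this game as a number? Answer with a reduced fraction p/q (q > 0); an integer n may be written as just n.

-12771/8192

r: Left { · }, Right { 0 } => simplest -1
rr: Left { · }, Right { -1,0 } => simplest -2
rrb: Left { -2 }, Right { -1,0 } => simplest -3/2
rrbr: Left { -2 }, Right { -3/2,-1,0 } => simplest -7/4
rrbrb: Left { -2,-7/4 }, Right { -3/2,-1,0 } => simplest -13/8
rrbrbb: Left { -2,-7/4,-13/8 }, Right { -3/2,-1,0 } => simplest -25/16
rrbrbbb: Left { -2,-7/4,-13/8,-25/16 }, Right { -3/2,-1,0 } => simplest -49/32
rrbrbbbr: Left { -2,-7/4,-13/8,-25/16 }, Right { -49/32,-3/2,-1,0 } => simplest -99/64
rrbrbbbrr: Left { -2,-7/4,-13/8,-25/16 }, Right { -99/64,-49/32,-3/2,-1,0 } => simplest -199/128
rrbrbbbrrr: Left { -2,-7/4,-13/8,-25/16 }, Right { -199/128,-99/64,-49/32,-3/2,-1,0 } => simplest -399/256
rrbrbbbrrrr: Left { -2,-7/4,-13/8,-25/16 }, Right { -399/256,-199/128,-99/64,-49/32,-3/2,-1,0 } => simplest -799/512
rrbrbbbrrrrb: Left { -2,-7/4,-13/8,-25/16,-799/512 }, Right { -399/256,-199/128,-99/64,-49/32,-3/2,-1,0 } => simplest -1597/1024
rrbrbbbrrrrbb: Left { -2,-7/4,-13/8,-25/16,-799/512,-1597/1024 }, Right { -399/256,-199/128,-99/64,-49/32,-3/2,-1,0 } => simplest -3193/2048
rrbrbbbrrrrbbb: Left { -2,-7/4,-13/8,-25/16,-799/512,-1597/1024,-3193/2048 }, Right { -399/256,-199/128,-99/64,-49/32,-3/2,-1,0 } => simplest -6385/4096
rrbrbbbrrrrbbbr: Left { -2,-7/4,-13/8,-25/16,-799/512,-1597/1024,-3193/2048 }, Right { -6385/4096,-399/256,-199/128,-99/64,-49/32,-3/2,-1,0 } => simplest -12771/8192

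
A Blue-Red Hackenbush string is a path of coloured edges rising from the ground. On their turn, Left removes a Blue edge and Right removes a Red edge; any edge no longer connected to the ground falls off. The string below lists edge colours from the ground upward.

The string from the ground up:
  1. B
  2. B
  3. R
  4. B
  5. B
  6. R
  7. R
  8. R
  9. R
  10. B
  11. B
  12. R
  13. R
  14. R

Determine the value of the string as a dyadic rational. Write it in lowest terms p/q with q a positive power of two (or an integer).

7217/4096

Recurse on prefixes of the 14-edge string B B R B B R R R R B B R R R:
B: Left { 0 }, Right { none } — simplest 1
BB: Left { 0 1 }, Right { none } — simplest 2
BBR: Left { 0 1 }, Right { 2 } — simplest 3/2
BBRB: Left { 0 1 3/2 }, Right { 2 } — simplest 7/4
BBRBB: Left { 0 1 3/2 7/4 }, Right { 2 } — simplest 15/8
BBRBBR: Left { 0 1 3/2 7/4 }, Right { 15/8 2 } — simplest 29/16
BBRBBRR: Left { 0 1 3/2 7/4 }, Right { 29/16 15/8 2 } — simplest 57/32
BBRBBRRR: Left { 0 1 3/2 7/4 }, Right { 57/32 29/16 15/8 2 } — simplest 113/64
BBRBBRRRR: Left { 0 1 3/2 7/4 }, Right { 113/64 57/32 29/16 15/8 2 } — simplest 225/128
BBRBBRRRRB: Left { 0 1 3/2 7/4 225/128 }, Right { 113/64 57/32 29/16 15/8 2 } — simplest 451/256
BBRBBRRRRBB: Left { 0 1 3/2 7/4 225/128 451/256 }, Right { 113/64 57/32 29/16 15/8 2 } — simplest 903/512
BBRBBRRRRBBR: Left { 0 1 3/2 7/4 225/128 451/256 }, Right { 903/512 113/64 57/32 29/16 15/8 2 } — simplest 1805/1024
BBRBBRRRRBBRR: Left { 0 1 3/2 7/4 225/128 451/256 }, Right { 1805/1024 903/512 113/64 57/32 29/16 15/8 2 } — simplest 3609/2048
BBRBBRRRRBBRRR: Left { 0 1 3/2 7/4 225/128 451/256 }, Right { 3609/2048 1805/1024 903/512 113/64 57/32 29/16 15/8 2 } — simplest 7217/4096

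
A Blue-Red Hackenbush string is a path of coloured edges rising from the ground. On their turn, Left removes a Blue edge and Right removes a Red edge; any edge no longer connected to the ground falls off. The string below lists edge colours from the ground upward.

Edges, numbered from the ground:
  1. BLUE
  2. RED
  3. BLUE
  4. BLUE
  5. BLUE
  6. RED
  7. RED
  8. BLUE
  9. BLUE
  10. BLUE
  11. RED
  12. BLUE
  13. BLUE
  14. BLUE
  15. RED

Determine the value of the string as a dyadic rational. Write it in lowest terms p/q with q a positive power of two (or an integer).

Build val(s[:k]) for k = 1..15, string s = BLUE RED BLUE BLUE BLUE RED RED BLUE BLUE BLUE RED BLUE BLUE BLUE RED.
edge 1 of 15 (BLUE): { 0 | · } — 1
edge 2 of 15 (RED): { 0 | 1 } — 1/2
edge 3 of 15 (BLUE): { 0 1/2 | 1 } — 3/4
edge 4 of 15 (BLUE): { 0 1/2 3/4 | 1 } — 7/8
edge 5 of 15 (BLUE): { 0 1/2 3/4 7/8 | 1 } — 15/16
edge 6 of 15 (RED): { 0 1/2 3/4 7/8 | 15/16 1 } — 29/32
edge 7 of 15 (RED): { 0 1/2 3/4 7/8 | 29/32 15/16 1 } — 57/64
edge 8 of 15 (BLUE): { 0 1/2 3/4 7/8 57/64 | 29/32 15/16 1 } — 115/128
edge 9 of 15 (BLUE): { 0 1/2 3/4 7/8 57/64 115/128 | 29/32 15/16 1 } — 231/256
edge 10 of 15 (BLUE): { 0 1/2 3/4 7/8 57/64 115/128 231/256 | 29/32 15/16 1 } — 463/512
edge 11 of 15 (RED): { 0 1/2 3/4 7/8 57/64 115/128 231/256 | 463/512 29/32 15/16 1 } — 925/1024
edge 12 of 15 (BLUE): { 0 1/2 3/4 7/8 57/64 115/128 231/256 925/1024 | 463/512 29/32 15/16 1 } — 1851/2048
edge 13 of 15 (BLUE): { 0 1/2 3/4 7/8 57/64 115/128 231/256 925/1024 1851/2048 | 463/512 29/32 15/16 1 } — 3703/4096
edge 14 of 15 (BLUE): { 0 1/2 3/4 7/8 57/64 115/128 231/256 925/1024 1851/2048 3703/4096 | 463/512 29/32 15/16 1 } — 7407/8192
edge 15 of 15 (RED): { 0 1/2 3/4 7/8 57/64 115/128 231/256 925/1024 1851/2048 3703/4096 | 7407/8192 463/512 29/32 15/16 1 } — 14813/16384

14813/16384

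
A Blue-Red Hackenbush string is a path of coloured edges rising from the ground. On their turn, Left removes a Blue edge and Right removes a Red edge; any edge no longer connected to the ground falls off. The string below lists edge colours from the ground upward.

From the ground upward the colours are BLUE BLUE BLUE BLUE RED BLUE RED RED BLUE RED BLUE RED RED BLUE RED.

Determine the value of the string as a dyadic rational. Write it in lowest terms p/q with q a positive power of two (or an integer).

value_1 [B]  L=[0]  R=[(no moves)]  = 1
value_2 [BB]  L=[0,1]  R=[(no moves)]  = 2
value_3 [BBB]  L=[0,1,2]  R=[(no moves)]  = 3
value_4 [BBBB]  L=[0,1,2,3]  R=[(no moves)]  = 4
value_5 [BBBBR]  L=[0,1,2,3]  R=[4]  = 7/2
value_6 [BBBBRB]  L=[0,1,2,3,7/2]  R=[4]  = 15/4
value_7 [BBBBRBR]  L=[0,1,2,3,7/2]  R=[15/4,4]  = 29/8
value_8 [BBBBRBRR]  L=[0,1,2,3,7/2]  R=[29/8,15/4,4]  = 57/16
value_9 [BBBBRBRRB]  L=[0,1,2,3,7/2,57/16]  R=[29/8,15/4,4]  = 115/32
value_10 [BBBBRBRRBR]  L=[0,1,2,3,7/2,57/16]  R=[115/32,29/8,15/4,4]  = 229/64
value_11 [BBBBRBRRBRB]  L=[0,1,2,3,7/2,57/16,229/64]  R=[115/32,29/8,15/4,4]  = 459/128
value_12 [BBBBRBRRBRBR]  L=[0,1,2,3,7/2,57/16,229/64]  R=[459/128,115/32,29/8,15/4,4]  = 917/256
value_13 [BBBBRBRRBRBRR]  L=[0,1,2,3,7/2,57/16,229/64]  R=[917/256,459/128,115/32,29/8,15/4,4]  = 1833/512
value_14 [BBBBRBRRBRBRRB]  L=[0,1,2,3,7/2,57/16,229/64,1833/512]  R=[917/256,459/128,115/32,29/8,15/4,4]  = 3667/1024
value_15 [BBBBRBRRBRBRRBR]  L=[0,1,2,3,7/2,57/16,229/64,1833/512]  R=[3667/1024,917/256,459/128,115/32,29/8,15/4,4]  = 7333/2048

7333/2048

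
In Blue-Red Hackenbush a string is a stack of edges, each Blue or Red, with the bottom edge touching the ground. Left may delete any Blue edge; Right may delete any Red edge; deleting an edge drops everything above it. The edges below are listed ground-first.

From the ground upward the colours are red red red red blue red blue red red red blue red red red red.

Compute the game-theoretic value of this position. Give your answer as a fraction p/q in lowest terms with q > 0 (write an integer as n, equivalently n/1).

-7647/2048

val(r) = { (no moves) | 0 } → -1
val(rr) = { (no moves) | -1,0 } → -2
val(rrr) = { (no moves) | -2,-1,0 } → -3
val(rrrr) = { (no moves) | -3,-2,-1,0 } → -4
val(rrrrb) = { -4 | -3,-2,-1,0 } → -7/2
val(rrrrbr) = { -4 | -7/2,-3,-2,-1,0 } → -15/4
val(rrrrbrb) = { -4,-15/4 | -7/2,-3,-2,-1,0 } → -29/8
val(rrrrbrbr) = { -4,-15/4 | -29/8,-7/2,-3,-2,-1,0 } → -59/16
val(rrrrbrbrr) = { -4,-15/4 | -59/16,-29/8,-7/2,-3,-2,-1,0 } → -119/32
val(rrrrbrbrrr) = { -4,-15/4 | -119/32,-59/16,-29/8,-7/2,-3,-2,-1,0 } → -239/64
val(rrrrbrbrrrb) = { -4,-15/4,-239/64 | -119/32,-59/16,-29/8,-7/2,-3,-2,-1,0 } → -477/128
val(rrrrbrbrrrbr) = { -4,-15/4,-239/64 | -477/128,-119/32,-59/16,-29/8,-7/2,-3,-2,-1,0 } → -955/256
val(rrrrbrbrrrbrr) = { -4,-15/4,-239/64 | -955/256,-477/128,-119/32,-59/16,-29/8,-7/2,-3,-2,-1,0 } → -1911/512
val(rrrrbrbrrrbrrr) = { -4,-15/4,-239/64 | -1911/512,-955/256,-477/128,-119/32,-59/16,-29/8,-7/2,-3,-2,-1,0 } → -3823/1024
val(rrrrbrbrrrbrrrr) = { -4,-15/4,-239/64 | -3823/1024,-1911/512,-955/256,-477/128,-119/32,-59/16,-29/8,-7/2,-3,-2,-1,0 } → -7647/2048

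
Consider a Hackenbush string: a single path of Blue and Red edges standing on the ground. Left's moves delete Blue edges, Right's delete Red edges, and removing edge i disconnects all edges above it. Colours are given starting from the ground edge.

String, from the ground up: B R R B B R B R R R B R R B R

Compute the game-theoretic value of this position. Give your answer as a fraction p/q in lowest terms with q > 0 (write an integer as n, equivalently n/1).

6693/16384

edge 1 of 15 (B): { 0 | — } => 1
edge 2 of 15 (R): { 0 | 1 } => 1/2
edge 3 of 15 (R): { 0 | 1/2; 1 } => 1/4
edge 4 of 15 (B): { 0; 1/4 | 1/2; 1 } => 3/8
edge 5 of 15 (B): { 0; 1/4; 3/8 | 1/2; 1 } => 7/16
edge 6 of 15 (R): { 0; 1/4; 3/8 | 7/16; 1/2; 1 } => 13/32
edge 7 of 15 (B): { 0; 1/4; 3/8; 13/32 | 7/16; 1/2; 1 } => 27/64
edge 8 of 15 (R): { 0; 1/4; 3/8; 13/32 | 27/64; 7/16; 1/2; 1 } => 53/128
edge 9 of 15 (R): { 0; 1/4; 3/8; 13/32 | 53/128; 27/64; 7/16; 1/2; 1 } => 105/256
edge 10 of 15 (R): { 0; 1/4; 3/8; 13/32 | 105/256; 53/128; 27/64; 7/16; 1/2; 1 } => 209/512
edge 11 of 15 (B): { 0; 1/4; 3/8; 13/32; 209/512 | 105/256; 53/128; 27/64; 7/16; 1/2; 1 } => 419/1024
edge 12 of 15 (R): { 0; 1/4; 3/8; 13/32; 209/512 | 419/1024; 105/256; 53/128; 27/64; 7/16; 1/2; 1 } => 837/2048
edge 13 of 15 (R): { 0; 1/4; 3/8; 13/32; 209/512 | 837/2048; 419/1024; 105/256; 53/128; 27/64; 7/16; 1/2; 1 } => 1673/4096
edge 14 of 15 (B): { 0; 1/4; 3/8; 13/32; 209/512; 1673/4096 | 837/2048; 419/1024; 105/256; 53/128; 27/64; 7/16; 1/2; 1 } => 3347/8192
edge 15 of 15 (R): { 0; 1/4; 3/8; 13/32; 209/512; 1673/4096 | 3347/8192; 837/2048; 419/1024; 105/256; 53/128; 27/64; 7/16; 1/2; 1 } => 6693/16384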